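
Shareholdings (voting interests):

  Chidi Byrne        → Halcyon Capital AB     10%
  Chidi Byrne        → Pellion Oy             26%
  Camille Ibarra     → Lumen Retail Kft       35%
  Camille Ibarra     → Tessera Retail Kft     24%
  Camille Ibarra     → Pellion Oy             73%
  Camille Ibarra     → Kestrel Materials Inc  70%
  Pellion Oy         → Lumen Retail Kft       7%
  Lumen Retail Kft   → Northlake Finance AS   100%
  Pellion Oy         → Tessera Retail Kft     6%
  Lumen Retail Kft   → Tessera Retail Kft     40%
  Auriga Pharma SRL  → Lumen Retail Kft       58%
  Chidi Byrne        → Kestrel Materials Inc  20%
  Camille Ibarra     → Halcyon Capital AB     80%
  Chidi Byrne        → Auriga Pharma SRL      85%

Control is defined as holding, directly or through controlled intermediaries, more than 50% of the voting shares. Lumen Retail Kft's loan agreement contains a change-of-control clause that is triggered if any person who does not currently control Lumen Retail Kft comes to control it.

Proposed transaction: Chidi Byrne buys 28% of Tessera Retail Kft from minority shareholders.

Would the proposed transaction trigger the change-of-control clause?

The purchase changes only Chidi's holdings, so Chidi is the only person who could newly come to control Lumen.
Chidi holds 85% of Auriga, so Chidi controls Auriga.
Auriga holds 58% of Lumen, so Chidi controls Lumen.
So Chidi already controls Lumen before the transaction.
After the purchase, Chidi holds 28% of Tessera directly.
Chidi controlled Lumen already, so this is not a new person acquiring control; every other person's position is unchanged or reduced.
No new person acquires control, so the clause is not triggered.

No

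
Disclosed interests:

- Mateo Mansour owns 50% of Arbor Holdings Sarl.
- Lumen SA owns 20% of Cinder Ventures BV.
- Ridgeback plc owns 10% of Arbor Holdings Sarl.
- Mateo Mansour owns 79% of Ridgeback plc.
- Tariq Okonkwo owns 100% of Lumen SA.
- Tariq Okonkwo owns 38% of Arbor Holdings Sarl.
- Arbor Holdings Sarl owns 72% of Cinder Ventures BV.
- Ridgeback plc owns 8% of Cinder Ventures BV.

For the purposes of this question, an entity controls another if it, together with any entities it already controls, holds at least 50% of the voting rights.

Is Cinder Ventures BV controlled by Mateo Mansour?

Mateo holds 79% of Ridgeback, so Mateo controls Ridgeback.
Mateo and Ridgeback together hold 50% + 10% = 60% of Arbor, so Mateo controls Arbor.
Arbor and Ridgeback together hold 72% + 8% = 80% of Cinder, so Mateo controls Cinder.

Yes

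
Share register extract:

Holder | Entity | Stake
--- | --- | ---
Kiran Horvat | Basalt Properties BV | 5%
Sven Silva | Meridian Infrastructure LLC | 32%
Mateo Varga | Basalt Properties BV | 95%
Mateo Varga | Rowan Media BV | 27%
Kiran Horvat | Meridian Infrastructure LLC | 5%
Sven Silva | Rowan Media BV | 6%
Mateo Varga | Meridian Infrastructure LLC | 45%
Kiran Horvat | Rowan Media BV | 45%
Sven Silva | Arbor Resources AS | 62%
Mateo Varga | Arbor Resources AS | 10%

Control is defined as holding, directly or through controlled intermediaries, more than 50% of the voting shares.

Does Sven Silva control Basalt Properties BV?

No

Sven holds 62% of Arbor, so Sven controls Arbor.
Neither Sven nor any entity Sven controls holds any voting interest in Basalt.
So Sven does not control Basalt.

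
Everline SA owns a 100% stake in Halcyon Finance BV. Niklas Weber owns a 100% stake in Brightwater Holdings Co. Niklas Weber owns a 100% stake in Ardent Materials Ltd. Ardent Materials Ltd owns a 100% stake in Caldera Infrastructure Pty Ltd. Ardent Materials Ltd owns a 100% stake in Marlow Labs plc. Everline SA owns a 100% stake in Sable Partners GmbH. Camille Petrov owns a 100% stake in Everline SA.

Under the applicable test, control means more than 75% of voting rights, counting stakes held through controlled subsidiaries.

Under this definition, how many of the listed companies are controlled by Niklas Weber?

4

Niklas holds 100% of Ardent, so Niklas controls Ardent.
Niklas holds 100% of Brightwater, so Niklas controls Brightwater.
Ardent holds 100% of Marlow, so Niklas controls Marlow.
Ardent holds 100% of Caldera, so Niklas controls Caldera.
No other company's threshold is met.
Niklas controls 4 companies.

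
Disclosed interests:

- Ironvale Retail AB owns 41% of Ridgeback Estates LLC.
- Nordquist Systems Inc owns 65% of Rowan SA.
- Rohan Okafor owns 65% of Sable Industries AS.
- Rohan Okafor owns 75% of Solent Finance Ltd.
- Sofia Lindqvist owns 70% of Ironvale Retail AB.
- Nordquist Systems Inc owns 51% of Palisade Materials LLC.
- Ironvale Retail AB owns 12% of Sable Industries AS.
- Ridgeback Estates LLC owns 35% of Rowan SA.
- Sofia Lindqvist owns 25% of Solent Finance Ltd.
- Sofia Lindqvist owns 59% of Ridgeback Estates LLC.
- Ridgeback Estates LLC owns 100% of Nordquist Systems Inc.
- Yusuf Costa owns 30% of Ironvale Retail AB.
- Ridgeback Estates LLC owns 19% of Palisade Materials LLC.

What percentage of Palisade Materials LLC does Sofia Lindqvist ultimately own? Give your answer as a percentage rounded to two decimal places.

61.39%

Sofia reaches Palisade along 4 paths.
Via Ironvale → Ridgeback: 70% × 41% × 19% = 5.453%.
Via Ridgeback: 59% × 19% = 11.21%.
Via Ironvale → Ridgeback → Nordquist: 70% × 41% × 100% × 51% = 14.637%.
Via Ridgeback → Nordquist: 59% × 100% × 51% = 30.09%.
Total: 5.453% + 11.21% + 14.637% + 30.09% = 61.39%.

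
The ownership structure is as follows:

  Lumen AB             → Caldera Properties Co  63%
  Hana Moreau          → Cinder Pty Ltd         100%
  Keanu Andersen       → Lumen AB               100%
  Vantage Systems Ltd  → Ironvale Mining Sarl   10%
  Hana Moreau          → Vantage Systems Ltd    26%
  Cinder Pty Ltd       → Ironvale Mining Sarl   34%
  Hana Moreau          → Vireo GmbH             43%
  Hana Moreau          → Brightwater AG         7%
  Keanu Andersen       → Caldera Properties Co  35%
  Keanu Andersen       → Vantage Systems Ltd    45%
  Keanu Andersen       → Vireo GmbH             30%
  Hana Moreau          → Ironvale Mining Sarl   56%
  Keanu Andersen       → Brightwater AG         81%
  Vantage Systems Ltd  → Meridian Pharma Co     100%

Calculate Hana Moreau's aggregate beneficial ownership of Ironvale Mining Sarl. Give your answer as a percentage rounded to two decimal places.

92.60%

Hana reaches Ironvale along 3 paths.
Via Vantage: 26% × 10% = 2.6%.
Via Cinder: 100% × 34% = 34%.
Direct stake: 56% = 56%.
Total: 2.6% + 34% + 56% = 92.6%.
Rounded: 92.60%.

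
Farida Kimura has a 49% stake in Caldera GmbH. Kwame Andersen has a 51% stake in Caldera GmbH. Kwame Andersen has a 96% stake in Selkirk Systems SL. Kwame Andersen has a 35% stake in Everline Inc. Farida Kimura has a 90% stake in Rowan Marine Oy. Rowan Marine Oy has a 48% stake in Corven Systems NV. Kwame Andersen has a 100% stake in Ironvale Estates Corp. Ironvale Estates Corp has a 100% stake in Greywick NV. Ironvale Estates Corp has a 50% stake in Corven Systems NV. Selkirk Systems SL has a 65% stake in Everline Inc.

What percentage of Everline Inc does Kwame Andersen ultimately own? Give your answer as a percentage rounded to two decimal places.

97.40%

Kwame reaches Everline along 2 paths.
Direct stake: 35% = 35%.
Via Selkirk: 96% × 65% = 62.4%.
Total: 35% + 62.4% = 97.4%.
Rounded: 97.40%.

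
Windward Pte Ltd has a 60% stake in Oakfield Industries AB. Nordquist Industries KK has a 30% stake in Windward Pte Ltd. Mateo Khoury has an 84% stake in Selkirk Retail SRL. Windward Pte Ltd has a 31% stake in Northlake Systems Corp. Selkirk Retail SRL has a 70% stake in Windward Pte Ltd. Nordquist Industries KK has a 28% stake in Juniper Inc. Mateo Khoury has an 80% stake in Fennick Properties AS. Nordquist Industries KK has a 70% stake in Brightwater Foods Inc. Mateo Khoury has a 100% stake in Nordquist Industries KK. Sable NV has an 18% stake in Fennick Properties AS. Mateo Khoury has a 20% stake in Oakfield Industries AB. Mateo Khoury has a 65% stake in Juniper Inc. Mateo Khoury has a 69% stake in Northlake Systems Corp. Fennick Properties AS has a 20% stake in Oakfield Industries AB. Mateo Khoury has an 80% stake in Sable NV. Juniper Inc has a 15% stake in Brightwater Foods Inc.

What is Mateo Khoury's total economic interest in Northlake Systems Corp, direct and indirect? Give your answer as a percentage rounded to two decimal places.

96.53%

Mateo reaches Northlake along 3 paths.
Direct stake: 69% = 69%.
Via Nordquist → Windward: 100% × 30% × 31% = 9.3%.
Via Selkirk → Windward: 84% × 70% × 31% = 18.228%.
Total: 69% + 9.3% + 18.228% = 96.528%.
Rounded: 96.53%.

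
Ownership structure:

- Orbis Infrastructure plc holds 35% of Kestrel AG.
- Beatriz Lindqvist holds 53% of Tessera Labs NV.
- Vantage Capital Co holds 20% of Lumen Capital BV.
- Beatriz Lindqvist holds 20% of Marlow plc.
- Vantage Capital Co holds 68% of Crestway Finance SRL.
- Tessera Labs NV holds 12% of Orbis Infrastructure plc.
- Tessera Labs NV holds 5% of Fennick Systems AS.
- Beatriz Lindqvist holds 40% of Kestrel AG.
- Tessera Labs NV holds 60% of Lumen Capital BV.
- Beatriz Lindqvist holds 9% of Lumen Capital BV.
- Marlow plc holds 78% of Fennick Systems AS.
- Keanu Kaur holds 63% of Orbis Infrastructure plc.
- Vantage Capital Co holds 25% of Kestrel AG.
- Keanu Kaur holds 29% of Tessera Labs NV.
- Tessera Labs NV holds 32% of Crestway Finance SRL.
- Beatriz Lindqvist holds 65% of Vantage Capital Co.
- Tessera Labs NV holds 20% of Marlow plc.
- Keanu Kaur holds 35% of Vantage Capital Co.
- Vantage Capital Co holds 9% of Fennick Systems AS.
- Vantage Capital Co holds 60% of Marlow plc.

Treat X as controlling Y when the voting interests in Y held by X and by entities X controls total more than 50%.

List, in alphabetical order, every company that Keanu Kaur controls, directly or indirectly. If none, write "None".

Orbis Infrastructure plc

Keanu holds 63% of Orbis, so Keanu controls Orbis.
No other company's threshold is met.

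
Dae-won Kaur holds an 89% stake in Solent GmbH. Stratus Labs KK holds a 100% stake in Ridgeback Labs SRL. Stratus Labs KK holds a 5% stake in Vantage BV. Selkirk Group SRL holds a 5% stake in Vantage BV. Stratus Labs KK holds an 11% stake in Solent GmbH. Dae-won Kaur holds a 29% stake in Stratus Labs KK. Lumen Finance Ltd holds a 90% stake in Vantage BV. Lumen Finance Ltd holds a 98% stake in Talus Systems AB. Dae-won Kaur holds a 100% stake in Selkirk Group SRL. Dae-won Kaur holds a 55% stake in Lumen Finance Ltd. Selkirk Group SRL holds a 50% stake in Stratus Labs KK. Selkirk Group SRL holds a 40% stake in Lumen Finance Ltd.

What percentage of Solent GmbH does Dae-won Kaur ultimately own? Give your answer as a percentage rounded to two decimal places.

97.69%

Dae-won reaches Solent along 3 paths.
Direct stake: 89% = 89%.
Via Selkirk → Stratus: 100% × 50% × 11% = 5.5%.
Via Stratus: 29% × 11% = 3.19%.
Total: 89% + 5.5% + 3.19% = 97.69%.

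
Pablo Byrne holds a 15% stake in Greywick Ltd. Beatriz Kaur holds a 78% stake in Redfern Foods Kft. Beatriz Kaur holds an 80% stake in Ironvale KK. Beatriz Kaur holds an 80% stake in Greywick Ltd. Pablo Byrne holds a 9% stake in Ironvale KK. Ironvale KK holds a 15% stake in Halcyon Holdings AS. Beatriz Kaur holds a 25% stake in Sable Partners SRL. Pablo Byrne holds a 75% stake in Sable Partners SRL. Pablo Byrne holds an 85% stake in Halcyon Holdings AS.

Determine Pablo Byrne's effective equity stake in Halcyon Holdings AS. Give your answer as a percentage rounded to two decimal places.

Pablo reaches Halcyon along 2 paths.
Direct stake: 85% = 85%.
Via Ironvale: 9% × 15% = 1.35%.
Total: 85% + 1.35% = 86.35%.

86.35%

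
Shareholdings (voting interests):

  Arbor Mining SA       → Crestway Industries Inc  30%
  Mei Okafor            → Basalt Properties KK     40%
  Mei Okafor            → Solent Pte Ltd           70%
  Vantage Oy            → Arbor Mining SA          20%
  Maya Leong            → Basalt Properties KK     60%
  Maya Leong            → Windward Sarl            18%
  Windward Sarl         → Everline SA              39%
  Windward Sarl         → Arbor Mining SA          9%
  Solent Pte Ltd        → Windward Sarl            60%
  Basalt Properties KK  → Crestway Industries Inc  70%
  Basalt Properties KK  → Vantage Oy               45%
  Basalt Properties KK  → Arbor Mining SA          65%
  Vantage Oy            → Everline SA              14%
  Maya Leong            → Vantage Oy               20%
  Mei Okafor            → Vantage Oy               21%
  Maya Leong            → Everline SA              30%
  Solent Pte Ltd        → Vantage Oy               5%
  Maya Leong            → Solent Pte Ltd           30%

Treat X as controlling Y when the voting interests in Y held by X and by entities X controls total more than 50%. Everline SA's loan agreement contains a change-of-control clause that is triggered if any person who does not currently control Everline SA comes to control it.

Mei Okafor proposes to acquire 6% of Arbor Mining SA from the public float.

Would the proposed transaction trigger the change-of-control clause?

The purchase changes only Mei's holdings, so Mei is the only person who could newly come to control Everline.
Mei holds 70% of Solent, so Mei controls Solent.
Solent holds 60% of Windward, so Mei controls Windward.
In Everline, Mei's side holds only 39%, not > 50%.
So before the transaction, Mei does not control Everline.
After the purchase, Mei holds 6% of Arbor directly.
Mei's side now holds 9% + 6% = 15% of Arbor, not > 50%, so Mei still does not control Arbor.
After the transaction, Mei's side holds 39% of Everline, not > 50%, so Mei still does not control Everline.
No new person acquires control, so the clause is not triggered.

No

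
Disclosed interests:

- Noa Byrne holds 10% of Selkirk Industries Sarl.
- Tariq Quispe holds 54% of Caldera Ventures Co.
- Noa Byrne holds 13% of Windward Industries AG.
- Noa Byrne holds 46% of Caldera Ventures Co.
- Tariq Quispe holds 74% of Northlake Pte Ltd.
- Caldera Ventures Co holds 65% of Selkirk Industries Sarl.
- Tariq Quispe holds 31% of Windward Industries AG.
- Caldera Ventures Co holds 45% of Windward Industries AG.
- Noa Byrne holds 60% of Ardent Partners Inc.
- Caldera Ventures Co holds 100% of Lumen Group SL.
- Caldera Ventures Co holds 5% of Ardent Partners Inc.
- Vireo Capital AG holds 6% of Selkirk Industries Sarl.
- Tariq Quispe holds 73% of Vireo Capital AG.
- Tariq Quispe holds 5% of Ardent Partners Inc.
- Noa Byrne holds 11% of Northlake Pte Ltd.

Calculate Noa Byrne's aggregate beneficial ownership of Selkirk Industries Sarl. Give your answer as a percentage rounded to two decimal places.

Noa reaches Selkirk along 2 paths.
Via Caldera: 46% × 65% = 29.9%.
Direct stake: 10% = 10%.
Total: 29.9% + 10% = 39.9%.
Rounded: 39.90%.

39.90%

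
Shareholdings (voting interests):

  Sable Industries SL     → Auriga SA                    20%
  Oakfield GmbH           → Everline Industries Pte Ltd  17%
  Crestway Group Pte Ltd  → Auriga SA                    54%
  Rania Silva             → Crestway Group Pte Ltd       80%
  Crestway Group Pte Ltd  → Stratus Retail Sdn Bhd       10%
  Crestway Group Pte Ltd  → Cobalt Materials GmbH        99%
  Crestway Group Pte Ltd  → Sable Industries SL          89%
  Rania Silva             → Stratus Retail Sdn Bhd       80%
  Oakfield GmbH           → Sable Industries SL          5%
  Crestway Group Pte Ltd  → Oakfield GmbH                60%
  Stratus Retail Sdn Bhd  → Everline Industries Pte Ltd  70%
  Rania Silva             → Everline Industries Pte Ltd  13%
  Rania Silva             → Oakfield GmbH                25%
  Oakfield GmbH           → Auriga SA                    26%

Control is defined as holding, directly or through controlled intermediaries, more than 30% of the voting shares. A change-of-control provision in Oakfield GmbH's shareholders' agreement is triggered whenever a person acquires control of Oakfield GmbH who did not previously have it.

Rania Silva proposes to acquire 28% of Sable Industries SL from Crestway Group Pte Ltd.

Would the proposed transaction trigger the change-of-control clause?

No

The purchase adds only to Rania's holdings (Crestway's stake shrinks), so Rania is the only person who could newly come to control Oakfield.
Rania holds 80% of Crestway, so Rania controls Crestway.
Rania and Crestway together hold 25% + 60% = 85% of Oakfield, so Rania controls Oakfield.
So Rania already controls Oakfield before the transaction.
After the purchase, Rania holds 28% of Sable directly, and Crestway's stake falls to 61%.
Rania controlled Oakfield already, so this is not a new person acquiring control; every other person's position is unchanged or reduced.
No new person acquires control, so the clause is not triggered.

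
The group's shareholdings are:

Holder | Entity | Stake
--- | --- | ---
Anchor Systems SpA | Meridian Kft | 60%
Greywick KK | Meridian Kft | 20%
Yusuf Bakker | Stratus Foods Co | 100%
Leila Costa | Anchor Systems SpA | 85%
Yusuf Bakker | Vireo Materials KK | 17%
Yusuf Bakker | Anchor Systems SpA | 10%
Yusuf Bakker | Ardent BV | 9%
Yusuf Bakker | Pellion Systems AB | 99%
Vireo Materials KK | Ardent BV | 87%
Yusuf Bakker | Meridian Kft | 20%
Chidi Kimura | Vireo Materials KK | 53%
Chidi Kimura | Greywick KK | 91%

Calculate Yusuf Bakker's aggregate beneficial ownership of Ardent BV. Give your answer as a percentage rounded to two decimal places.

23.79%

Yusuf reaches Ardent along 2 paths.
Direct stake: 9% = 9%.
Via Vireo: 17% × 87% = 14.79%.
Total: 9% + 14.79% = 23.79%.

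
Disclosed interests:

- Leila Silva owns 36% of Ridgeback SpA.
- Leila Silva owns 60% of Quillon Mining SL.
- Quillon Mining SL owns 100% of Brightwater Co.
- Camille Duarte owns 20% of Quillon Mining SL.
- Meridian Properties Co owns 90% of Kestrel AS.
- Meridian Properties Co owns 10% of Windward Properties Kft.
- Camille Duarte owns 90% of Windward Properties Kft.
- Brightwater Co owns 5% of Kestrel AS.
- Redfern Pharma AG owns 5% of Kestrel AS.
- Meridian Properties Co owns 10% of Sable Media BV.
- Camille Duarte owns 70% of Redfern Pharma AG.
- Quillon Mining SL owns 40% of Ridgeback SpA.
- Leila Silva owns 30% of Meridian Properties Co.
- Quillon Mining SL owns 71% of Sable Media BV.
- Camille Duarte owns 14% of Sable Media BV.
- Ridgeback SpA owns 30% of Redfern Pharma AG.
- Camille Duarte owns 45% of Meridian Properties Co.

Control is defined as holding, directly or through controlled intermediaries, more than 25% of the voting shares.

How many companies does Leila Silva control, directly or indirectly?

7

Leila holds 30% of Meridian, so Leila controls Meridian.
Leila holds 60% of Quillon, so Leila controls Quillon.
Leila and Quillon together hold 36% + 40% = 76% of Ridgeback, so Leila controls Ridgeback.
Quillon holds 100% of Brightwater, so Leila controls Brightwater.
Quillon and Meridian together hold 71% + 10% = 81% of Sable, so Leila controls Sable.
Ridgeback holds 30% of Redfern, so Leila controls Redfern.
Redfern and Meridian and Brightwater together hold 5% + 90% + 5% = 100% of Kestrel, so Leila controls Kestrel.
No other company's threshold is met.
Leila controls 7 companies.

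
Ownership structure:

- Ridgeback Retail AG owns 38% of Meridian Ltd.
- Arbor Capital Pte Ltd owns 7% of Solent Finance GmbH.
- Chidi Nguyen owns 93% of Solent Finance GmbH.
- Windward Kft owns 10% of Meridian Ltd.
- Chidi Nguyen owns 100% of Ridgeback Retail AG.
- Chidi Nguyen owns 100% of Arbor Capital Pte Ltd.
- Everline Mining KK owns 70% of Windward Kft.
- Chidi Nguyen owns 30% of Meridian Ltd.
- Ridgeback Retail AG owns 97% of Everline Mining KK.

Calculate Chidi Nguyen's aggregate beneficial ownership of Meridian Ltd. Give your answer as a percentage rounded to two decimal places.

Chidi reaches Meridian along 3 paths.
Via Ridgeback → Everline → Windward: 100% × 97% × 70% × 10% = 6.79%.
Direct stake: 30% = 30%.
Via Ridgeback: 100% × 38% = 38%.
Total: 6.79% + 30% + 38% = 74.79%.

74.79%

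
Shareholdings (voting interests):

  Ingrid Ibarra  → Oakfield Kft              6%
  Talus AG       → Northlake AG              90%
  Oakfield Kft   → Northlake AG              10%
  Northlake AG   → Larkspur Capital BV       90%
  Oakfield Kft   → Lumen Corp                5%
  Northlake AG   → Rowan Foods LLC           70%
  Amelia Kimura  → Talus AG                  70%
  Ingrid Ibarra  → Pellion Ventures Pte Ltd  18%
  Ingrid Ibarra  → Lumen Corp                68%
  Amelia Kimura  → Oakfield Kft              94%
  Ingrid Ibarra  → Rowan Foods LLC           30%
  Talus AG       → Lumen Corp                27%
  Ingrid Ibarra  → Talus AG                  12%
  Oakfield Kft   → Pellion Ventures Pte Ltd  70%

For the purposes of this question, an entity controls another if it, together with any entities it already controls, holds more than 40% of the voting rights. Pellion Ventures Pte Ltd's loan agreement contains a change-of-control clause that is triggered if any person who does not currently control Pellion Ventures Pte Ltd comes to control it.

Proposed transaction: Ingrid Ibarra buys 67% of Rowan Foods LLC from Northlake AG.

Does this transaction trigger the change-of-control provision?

No

The purchase adds only to Ingrid's holdings (Northlake's stake shrinks), so Ingrid is the only person who could newly come to control Pellion.
Ingrid holds 68% of Lumen, so Ingrid controls Lumen.
In Pellion, Ingrid's side holds only 18%, not > 40%.
So before the transaction, Ingrid does not control Pellion.
After the purchase, Ingrid's direct stake in Rowan rises to 30% + 67% = 97%, and Northlake's stake falls to 3%.
Ingrid holds 97% of Rowan, so Ingrid controls Rowan.
After the transaction, Ingrid's side holds 18% of Pellion, not > 40%, so Ingrid still does not control Pellion.
No new person acquires control, so the clause is not triggered.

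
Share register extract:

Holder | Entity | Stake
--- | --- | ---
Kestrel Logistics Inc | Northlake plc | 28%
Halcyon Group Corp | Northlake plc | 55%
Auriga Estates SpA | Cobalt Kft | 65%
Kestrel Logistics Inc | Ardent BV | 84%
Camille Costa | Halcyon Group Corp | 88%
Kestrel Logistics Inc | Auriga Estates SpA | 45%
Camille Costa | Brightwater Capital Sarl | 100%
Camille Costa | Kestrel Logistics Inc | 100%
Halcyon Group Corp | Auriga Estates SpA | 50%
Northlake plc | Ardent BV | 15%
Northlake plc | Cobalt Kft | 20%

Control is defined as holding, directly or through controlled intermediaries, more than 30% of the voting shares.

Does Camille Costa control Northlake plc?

Yes

Camille holds 88% of Halcyon, so Camille controls Halcyon.
Camille holds 100% of Kestrel, so Camille controls Kestrel.
Halcyon and Kestrel together hold 55% + 28% = 83% of Northlake, so Camille controls Northlake.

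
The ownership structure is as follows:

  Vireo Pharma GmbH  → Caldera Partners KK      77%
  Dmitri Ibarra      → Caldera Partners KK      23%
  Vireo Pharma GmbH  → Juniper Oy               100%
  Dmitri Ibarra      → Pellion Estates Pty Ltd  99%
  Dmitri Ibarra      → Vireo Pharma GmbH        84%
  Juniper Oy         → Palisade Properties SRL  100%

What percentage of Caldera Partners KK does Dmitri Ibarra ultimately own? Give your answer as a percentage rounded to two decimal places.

Dmitri reaches Caldera along 2 paths.
Via Vireo: 84% × 77% = 64.68%.
Direct stake: 23% = 23%.
Total: 64.68% + 23% = 87.68%.

87.68%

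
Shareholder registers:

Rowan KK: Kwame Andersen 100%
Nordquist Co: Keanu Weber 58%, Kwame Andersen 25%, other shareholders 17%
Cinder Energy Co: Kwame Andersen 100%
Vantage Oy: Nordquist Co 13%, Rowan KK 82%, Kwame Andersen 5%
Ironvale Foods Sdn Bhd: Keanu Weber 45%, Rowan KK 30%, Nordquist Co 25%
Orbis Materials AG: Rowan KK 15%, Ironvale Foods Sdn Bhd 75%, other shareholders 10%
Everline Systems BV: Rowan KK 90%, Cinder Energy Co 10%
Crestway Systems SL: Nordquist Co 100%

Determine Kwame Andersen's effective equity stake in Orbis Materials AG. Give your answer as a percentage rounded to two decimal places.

Kwame reaches Orbis along 3 paths.
Via Rowan: 100% × 15% = 15%.
Via Rowan → Ironvale: 100% × 30% × 75% = 22.5%.
Via Nordquist → Ironvale: 25% × 25% × 75% = 4.6875%.
Total: 15% + 22.5% + 4.6875% = 42.1875%.
Rounded: 42.19%.

42.19%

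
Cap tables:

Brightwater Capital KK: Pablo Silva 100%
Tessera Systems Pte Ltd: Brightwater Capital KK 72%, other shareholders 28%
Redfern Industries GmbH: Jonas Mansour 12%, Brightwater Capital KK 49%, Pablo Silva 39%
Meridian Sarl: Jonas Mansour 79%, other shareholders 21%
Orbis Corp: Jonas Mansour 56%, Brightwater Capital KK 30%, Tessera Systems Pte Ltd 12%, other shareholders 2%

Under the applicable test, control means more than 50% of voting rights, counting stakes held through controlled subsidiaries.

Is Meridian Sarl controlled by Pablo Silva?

Pablo holds 100% of Brightwater, so Pablo controls Brightwater.
Brightwater holds 72% of Tessera, so Pablo controls Tessera.
Brightwater and Pablo together hold 49% + 39% = 88% of Redfern, so Pablo controls Redfern.
Neither Pablo nor any entity Pablo controls holds any voting interest in Meridian.
So Pablo does not control Meridian.

No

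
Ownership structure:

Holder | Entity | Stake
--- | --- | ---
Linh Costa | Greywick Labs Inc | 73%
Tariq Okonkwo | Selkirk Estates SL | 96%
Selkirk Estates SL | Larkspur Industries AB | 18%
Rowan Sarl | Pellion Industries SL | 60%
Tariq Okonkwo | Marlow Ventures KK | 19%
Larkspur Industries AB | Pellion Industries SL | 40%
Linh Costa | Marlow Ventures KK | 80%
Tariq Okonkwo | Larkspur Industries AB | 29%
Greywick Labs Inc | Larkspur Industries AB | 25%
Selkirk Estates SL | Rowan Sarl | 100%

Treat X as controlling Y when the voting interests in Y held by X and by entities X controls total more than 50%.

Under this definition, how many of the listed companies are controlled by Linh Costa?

Linh holds 73% of Greywick, so Linh controls Greywick.
Linh holds 80% of Marlow, so Linh controls Marlow.
No other company's threshold is met.
Linh controls 2 companies.

2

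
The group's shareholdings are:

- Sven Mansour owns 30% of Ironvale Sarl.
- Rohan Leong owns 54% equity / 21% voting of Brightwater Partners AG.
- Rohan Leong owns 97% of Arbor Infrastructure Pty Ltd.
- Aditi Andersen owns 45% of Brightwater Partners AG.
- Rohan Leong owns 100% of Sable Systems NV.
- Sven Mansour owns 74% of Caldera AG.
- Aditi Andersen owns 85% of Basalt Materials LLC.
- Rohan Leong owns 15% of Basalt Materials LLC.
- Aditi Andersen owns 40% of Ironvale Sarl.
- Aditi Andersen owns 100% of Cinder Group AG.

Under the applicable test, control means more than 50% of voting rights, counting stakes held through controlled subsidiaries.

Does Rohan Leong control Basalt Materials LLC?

Rohan holds 97% of Arbor, so Rohan controls Arbor.
Rohan holds 100% of Sable, so Rohan controls Sable.
In Basalt, Rohan's side holds only 15%, not > 50%.
So Rohan does not control Basalt.

No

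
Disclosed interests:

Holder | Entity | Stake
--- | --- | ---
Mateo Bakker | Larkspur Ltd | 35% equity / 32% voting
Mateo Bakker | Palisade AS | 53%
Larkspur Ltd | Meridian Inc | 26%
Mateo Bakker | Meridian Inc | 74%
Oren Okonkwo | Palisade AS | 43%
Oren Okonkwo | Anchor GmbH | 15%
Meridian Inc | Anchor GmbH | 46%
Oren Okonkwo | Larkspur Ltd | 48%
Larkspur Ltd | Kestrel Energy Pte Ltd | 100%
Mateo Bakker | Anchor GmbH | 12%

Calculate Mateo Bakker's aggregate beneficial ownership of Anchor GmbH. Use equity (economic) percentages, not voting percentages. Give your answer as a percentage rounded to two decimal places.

50.23%

Mateo reaches Anchor along 3 paths.
Direct stake: 12% = 12%.
Via Meridian: 74% × 46% = 34.04%.
Via Larkspur → Meridian: 35% × 26% × 46% = 4.186%.
Total: 12% + 34.04% + 4.186% = 50.226%.
Rounded: 50.23%.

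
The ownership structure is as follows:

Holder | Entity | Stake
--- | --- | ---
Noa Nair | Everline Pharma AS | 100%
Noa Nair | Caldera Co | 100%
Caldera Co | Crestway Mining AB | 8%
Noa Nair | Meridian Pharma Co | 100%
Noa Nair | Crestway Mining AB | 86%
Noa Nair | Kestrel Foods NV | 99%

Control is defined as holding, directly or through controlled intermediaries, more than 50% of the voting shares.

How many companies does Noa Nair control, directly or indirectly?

5

Noa holds 100% of Meridian, so Noa controls Meridian.
Noa holds 100% of Caldera, so Noa controls Caldera.
Noa holds 100% of Everline, so Noa controls Everline.
Noa and Caldera together hold 86% + 8% = 94% of Crestway, so Noa controls Crestway.
Noa holds 99% of Kestrel, so Noa controls Kestrel.
Noa controls 5 companies.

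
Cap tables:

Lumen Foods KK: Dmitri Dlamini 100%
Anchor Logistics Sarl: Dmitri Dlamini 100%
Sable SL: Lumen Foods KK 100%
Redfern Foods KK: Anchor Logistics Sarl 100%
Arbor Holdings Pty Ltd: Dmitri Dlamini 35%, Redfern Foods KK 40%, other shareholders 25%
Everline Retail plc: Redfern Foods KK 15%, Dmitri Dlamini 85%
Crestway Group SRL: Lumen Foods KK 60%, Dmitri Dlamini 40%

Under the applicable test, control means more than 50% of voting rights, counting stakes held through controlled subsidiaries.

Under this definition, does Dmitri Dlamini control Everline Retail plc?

Yes

Dmitri holds 100% of Anchor, so Dmitri controls Anchor.
Anchor holds 100% of Redfern, so Dmitri controls Redfern.
Redfern and Dmitri together hold 15% + 85% = 100% of Everline, so Dmitri controls Everline.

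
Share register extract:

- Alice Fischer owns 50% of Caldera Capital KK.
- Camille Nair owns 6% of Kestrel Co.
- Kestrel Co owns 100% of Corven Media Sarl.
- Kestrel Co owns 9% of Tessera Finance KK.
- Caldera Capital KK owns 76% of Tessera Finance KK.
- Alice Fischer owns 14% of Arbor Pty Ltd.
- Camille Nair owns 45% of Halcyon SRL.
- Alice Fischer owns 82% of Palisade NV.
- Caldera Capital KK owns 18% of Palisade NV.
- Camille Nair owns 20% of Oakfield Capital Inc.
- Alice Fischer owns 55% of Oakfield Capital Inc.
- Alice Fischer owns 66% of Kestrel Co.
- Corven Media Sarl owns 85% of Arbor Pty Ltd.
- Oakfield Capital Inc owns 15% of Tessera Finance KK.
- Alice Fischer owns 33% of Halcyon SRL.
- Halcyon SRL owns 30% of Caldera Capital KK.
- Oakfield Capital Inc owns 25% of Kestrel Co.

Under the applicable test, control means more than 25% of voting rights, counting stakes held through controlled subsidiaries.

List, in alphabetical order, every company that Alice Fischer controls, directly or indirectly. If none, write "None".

Arbor Pty Ltd, Caldera Capital KK, Corven Media Sarl, Halcyon SRL, Kestrel Co, Oakfield Capital Inc, Palisade NV, Tessera Finance KK

Alice holds 55% of Oakfield, so Alice controls Oakfield.
Alice holds 33% of Halcyon, so Alice controls Halcyon.
Alice and Halcyon together hold 50% + 30% = 80% of Caldera, so Alice controls Caldera.
Alice and Oakfield together hold 66% + 25% = 91% of Kestrel, so Alice controls Kestrel.
Alice and Caldera together hold 82% + 18% = 100% of Palisade, so Alice controls Palisade.
Caldera and Oakfield and Kestrel together hold 76% + 15% + 9% = 100% of Tessera, so Alice controls Tessera.
Kestrel holds 100% of Corven, so Alice controls Corven.
Alice and Corven together hold 14% + 85% = 99% of Arbor, so Alice controls Arbor.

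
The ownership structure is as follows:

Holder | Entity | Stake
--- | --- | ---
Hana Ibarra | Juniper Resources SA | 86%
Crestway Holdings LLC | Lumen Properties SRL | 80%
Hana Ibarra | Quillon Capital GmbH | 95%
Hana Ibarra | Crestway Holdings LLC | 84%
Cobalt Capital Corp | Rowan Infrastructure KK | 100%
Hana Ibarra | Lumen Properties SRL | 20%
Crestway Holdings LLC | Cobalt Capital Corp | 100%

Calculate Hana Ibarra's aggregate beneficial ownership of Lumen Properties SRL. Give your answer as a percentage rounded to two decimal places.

87.20%

Hana reaches Lumen along 2 paths.
Direct stake: 20% = 20%.
Via Crestway: 84% × 80% = 67.2%.
Total: 20% + 67.2% = 87.2%.
Rounded: 87.20%.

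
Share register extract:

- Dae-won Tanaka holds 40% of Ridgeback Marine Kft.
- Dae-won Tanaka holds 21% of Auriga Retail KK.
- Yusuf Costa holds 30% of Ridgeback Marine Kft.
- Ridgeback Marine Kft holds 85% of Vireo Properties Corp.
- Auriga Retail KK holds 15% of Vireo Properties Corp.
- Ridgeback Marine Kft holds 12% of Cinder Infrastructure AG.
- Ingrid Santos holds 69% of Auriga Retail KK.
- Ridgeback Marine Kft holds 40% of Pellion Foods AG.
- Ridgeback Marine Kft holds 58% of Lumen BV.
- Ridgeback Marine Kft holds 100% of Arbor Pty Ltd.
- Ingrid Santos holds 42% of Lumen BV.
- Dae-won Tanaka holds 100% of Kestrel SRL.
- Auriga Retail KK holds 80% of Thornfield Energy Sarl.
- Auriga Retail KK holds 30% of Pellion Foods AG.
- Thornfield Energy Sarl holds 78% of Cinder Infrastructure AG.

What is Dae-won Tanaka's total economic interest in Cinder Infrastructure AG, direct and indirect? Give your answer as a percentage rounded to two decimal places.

Dae-won reaches Cinder along 2 paths.
Via Auriga → Thornfield: 21% × 80% × 78% = 13.104%.
Via Ridgeback: 40% × 12% = 4.8%.
Total: 13.104% + 4.8% = 17.904%.
Rounded: 17.90%.

17.90%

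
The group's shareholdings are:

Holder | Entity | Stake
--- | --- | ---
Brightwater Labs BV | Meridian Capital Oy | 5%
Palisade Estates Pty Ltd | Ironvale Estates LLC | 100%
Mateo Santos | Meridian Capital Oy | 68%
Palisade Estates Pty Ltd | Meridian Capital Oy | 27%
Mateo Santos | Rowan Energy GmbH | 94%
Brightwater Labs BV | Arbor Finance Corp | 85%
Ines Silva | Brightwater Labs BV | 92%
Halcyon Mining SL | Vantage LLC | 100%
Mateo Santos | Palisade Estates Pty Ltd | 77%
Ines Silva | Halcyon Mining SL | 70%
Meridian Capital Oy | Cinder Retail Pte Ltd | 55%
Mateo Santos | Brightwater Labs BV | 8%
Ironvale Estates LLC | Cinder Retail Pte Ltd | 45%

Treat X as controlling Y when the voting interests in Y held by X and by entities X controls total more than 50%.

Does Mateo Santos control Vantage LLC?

No

Mateo holds 77% of Palisade, so Mateo controls Palisade.
Palisade and Mateo together hold 27% + 68% = 95% of Meridian, so Mateo controls Meridian.
Palisade holds 100% of Ironvale, so Mateo controls Ironvale.
Meridian and Ironvale together hold 55% + 45% = 100% of Cinder, so Mateo controls Cinder.
Mateo holds 94% of Rowan, so Mateo controls Rowan.
Neither Mateo nor any entity Mateo controls holds any voting interest in Vantage.
So Mateo does not control Vantage.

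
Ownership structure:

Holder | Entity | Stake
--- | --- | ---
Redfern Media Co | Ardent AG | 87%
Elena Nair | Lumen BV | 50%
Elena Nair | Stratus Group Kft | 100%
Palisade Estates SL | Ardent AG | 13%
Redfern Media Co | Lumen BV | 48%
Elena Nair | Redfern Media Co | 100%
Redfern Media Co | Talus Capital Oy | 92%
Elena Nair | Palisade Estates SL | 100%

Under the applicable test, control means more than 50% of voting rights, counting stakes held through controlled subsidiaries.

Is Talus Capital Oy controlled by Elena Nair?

Yes

Elena holds 100% of Redfern, so Elena controls Redfern.
Redfern holds 92% of Talus, so Elena controls Talus.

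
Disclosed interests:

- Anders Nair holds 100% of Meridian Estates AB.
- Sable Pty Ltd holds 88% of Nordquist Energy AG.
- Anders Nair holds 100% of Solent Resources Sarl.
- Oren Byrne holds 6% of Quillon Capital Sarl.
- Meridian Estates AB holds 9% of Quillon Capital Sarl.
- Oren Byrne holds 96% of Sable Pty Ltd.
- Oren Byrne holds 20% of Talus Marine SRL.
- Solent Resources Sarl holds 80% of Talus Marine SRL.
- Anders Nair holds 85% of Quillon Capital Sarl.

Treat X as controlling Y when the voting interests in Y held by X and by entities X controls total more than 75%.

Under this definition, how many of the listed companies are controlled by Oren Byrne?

Oren holds 96% of Sable, so Oren controls Sable.
Sable holds 88% of Nordquist, so Oren controls Nordquist.
No other company's threshold is met.
Oren controls 2 companies.

2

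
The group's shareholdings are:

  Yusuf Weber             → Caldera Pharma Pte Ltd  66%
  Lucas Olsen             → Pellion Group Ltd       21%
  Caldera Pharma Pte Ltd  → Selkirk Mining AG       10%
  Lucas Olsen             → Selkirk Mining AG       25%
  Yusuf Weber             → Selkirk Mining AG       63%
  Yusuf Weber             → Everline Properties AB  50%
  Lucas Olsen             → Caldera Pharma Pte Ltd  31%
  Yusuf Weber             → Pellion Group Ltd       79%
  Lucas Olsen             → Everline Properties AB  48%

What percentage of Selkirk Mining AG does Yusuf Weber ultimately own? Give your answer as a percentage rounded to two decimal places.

Yusuf reaches Selkirk along 2 paths.
Direct stake: 63% = 63%.
Via Caldera: 66% × 10% = 6.6%.
Total: 63% + 6.6% = 69.6%.
Rounded: 69.60%.

69.60%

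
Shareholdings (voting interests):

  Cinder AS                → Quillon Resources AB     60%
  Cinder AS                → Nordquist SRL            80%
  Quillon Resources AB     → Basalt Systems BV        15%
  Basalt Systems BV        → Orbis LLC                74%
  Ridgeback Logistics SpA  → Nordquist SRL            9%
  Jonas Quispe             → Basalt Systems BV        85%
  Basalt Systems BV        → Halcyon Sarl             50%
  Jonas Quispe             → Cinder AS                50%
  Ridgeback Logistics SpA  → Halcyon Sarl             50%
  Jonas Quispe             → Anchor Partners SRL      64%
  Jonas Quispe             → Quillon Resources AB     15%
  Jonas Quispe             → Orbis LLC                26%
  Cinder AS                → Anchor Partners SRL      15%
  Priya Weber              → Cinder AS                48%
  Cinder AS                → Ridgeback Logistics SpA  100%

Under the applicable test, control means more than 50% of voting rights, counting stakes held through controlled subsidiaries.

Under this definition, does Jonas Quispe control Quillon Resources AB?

Jonas holds 85% of Basalt, so Jonas controls Basalt.
Jonas holds 64% of Anchor, so Jonas controls Anchor.
Jonas and Basalt together hold 26% + 74% = 100% of Orbis, so Jonas controls Orbis.
In Quillon, Jonas's side holds only 15%, not > 50%.
So Jonas does not control Quillon.

No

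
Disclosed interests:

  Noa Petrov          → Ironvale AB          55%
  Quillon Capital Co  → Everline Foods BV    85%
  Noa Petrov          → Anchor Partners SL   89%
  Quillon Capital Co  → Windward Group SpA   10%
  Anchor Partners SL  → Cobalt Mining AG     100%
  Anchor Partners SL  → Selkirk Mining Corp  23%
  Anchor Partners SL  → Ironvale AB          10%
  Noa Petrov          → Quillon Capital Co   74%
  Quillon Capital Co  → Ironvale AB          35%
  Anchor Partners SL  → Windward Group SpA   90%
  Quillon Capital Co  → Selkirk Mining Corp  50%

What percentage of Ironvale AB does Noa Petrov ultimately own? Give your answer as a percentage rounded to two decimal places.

89.80%

Noa reaches Ironvale along 3 paths.
Direct stake: 55% = 55%.
Via Quillon: 74% × 35% = 25.9%.
Via Anchor: 89% × 10% = 8.9%.
Total: 55% + 25.9% + 8.9% = 89.8%.
Rounded: 89.80%.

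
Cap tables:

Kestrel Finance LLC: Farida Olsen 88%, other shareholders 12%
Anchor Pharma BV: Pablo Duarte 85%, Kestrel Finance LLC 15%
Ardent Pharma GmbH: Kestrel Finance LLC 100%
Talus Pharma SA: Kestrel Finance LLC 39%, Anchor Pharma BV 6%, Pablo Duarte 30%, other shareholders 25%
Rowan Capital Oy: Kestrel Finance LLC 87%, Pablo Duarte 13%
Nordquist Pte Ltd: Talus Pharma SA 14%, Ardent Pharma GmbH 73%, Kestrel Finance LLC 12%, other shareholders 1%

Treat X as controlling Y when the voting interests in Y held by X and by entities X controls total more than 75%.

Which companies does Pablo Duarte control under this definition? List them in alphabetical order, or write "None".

Pablo holds 85% of Anchor, so Pablo controls Anchor.
No other company's threshold is met.

Anchor Pharma BV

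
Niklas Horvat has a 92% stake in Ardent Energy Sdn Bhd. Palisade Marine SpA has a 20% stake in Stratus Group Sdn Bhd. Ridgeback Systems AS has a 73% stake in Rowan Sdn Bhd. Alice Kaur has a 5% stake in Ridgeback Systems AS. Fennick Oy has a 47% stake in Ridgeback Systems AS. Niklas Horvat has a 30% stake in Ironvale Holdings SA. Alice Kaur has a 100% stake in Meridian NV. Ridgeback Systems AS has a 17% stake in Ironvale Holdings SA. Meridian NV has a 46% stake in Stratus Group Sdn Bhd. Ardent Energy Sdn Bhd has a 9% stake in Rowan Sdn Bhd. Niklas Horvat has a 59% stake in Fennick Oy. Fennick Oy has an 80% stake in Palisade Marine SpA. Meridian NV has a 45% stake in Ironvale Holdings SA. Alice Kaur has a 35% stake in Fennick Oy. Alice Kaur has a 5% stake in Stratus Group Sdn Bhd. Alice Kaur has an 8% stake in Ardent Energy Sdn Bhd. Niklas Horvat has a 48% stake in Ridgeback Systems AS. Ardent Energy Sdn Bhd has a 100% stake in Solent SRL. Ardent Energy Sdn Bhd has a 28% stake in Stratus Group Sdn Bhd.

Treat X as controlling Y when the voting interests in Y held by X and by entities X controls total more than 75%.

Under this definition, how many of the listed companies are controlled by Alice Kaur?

Alice holds 100% of Meridian, so Alice controls Meridian.
No other company's threshold is met.
Alice controls 1 company.

1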